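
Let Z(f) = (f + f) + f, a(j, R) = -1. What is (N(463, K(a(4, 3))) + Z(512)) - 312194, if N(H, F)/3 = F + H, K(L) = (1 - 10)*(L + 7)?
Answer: -309431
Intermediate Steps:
K(L) = -63 - 9*L (K(L) = -9*(7 + L) = -63 - 9*L)
Z(f) = 3*f (Z(f) = 2*f + f = 3*f)
N(H, F) = 3*F + 3*H (N(H, F) = 3*(F + H) = 3*F + 3*H)
(N(463, K(a(4, 3))) + Z(512)) - 312194 = ((3*(-63 - 9*(-1)) + 3*463) + 3*512) - 312194 = ((3*(-63 + 9) + 1389) + 1536) - 312194 = ((3*(-54) + 1389) + 1536) - 312194 = ((-162 + 1389) + 1536) - 312194 = (1227 + 1536) - 312194 = 2763 - 312194 = -309431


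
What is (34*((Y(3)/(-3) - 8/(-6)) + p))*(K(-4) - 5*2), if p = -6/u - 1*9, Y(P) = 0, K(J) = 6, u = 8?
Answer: 3434/3 ≈ 1144.7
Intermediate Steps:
p = -39/4 (p = -6/8 - 1*9 = -6*⅛ - 9 = -¾ - 9 = -39/4 ≈ -9.7500)
(34*((Y(3)/(-3) - 8/(-6)) + p))*(K(-4) - 5*2) = (34*((0/(-3) - 8/(-6)) - 39/4))*(6 - 5*2) = (34*((0*(-⅓) - 8*(-⅙)) - 39/4))*(6 - 10) = (34*((0 + 4/3) - 39/4))*(-4) = (34*(4/3 - 39/4))*(-4) = (34*(-101/12))*(-4) = -1717/6*(-4) = 3434/3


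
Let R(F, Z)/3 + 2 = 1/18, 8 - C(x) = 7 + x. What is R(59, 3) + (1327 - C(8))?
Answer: 7969/6 ≈ 1328.2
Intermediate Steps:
C(x) = 1 - x (C(x) = 8 - (7 + x) = 8 + (-7 - x) = 1 - x)
R(F, Z) = -35/6 (R(F, Z) = -6 + 3/18 = -6 + 3*(1/18) = -6 + ⅙ = -35/6)
R(59, 3) + (1327 - C(8)) = -35/6 + (1327 - (1 - 1*8)) = -35/6 + (1327 - (1 - 8)) = -35/6 + (1327 - 1*(-7)) = -35/6 + (1327 + 7) = -35/6 + 1334 = 7969/6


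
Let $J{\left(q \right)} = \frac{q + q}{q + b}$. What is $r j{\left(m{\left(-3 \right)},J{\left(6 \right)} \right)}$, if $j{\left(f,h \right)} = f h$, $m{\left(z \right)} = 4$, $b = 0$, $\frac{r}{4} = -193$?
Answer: $-6176$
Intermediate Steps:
$r = -772$ ($r = 4 \left(-193\right) = -772$)
$J{\left(q \right)} = 2$ ($J{\left(q \right)} = \frac{q + q}{q + 0} = \frac{2 q}{q} = 2$)
$r j{\left(m{\left(-3 \right)},J{\left(6 \right)} \right)} = - 772 \cdot 4 \cdot 2 = \left(-772\right) 8 = -6176$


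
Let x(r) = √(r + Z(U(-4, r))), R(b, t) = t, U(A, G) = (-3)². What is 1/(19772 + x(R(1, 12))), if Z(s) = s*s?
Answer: 19772/390931891 - √93/390931891 ≈ 5.0552e-5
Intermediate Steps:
U(A, G) = 9
Z(s) = s²
x(r) = √(81 + r) (x(r) = √(r + 9²) = √(r + 81) = √(81 + r))
1/(19772 + x(R(1, 12))) = 1/(19772 + √(81 + 12)) = 1/(19772 + √93)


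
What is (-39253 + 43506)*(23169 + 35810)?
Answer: 250837687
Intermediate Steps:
(-39253 + 43506)*(23169 + 35810) = 4253*58979 = 250837687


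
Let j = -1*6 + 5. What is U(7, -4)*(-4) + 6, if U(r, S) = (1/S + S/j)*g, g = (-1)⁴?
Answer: -9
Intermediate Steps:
g = 1
j = -1 (j = -6 + 5 = -1)
U(r, S) = 1/S - S (U(r, S) = (1/S + S/(-1))*1 = (1/S + S*(-1))*1 = (1/S - S)*1 = 1/S - S)
U(7, -4)*(-4) + 6 = (1/(-4) - 1*(-4))*(-4) + 6 = (-¼ + 4)*(-4) + 6 = (15/4)*(-4) + 6 = -15 + 6 = -9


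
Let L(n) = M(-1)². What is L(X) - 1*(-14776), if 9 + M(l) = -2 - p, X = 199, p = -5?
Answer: 14812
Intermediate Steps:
M(l) = -6 (M(l) = -9 + (-2 - 1*(-5)) = -9 + (-2 + 5) = -9 + 3 = -6)
L(n) = 36 (L(n) = (-6)² = 36)
L(X) - 1*(-14776) = 36 - 1*(-14776) = 36 + 14776 = 14812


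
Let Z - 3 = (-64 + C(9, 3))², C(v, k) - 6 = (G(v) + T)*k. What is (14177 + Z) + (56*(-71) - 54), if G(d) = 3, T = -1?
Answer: 12854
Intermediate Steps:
C(v, k) = 6 + 2*k (C(v, k) = 6 + (3 - 1)*k = 6 + 2*k)
Z = 2707 (Z = 3 + (-64 + (6 + 2*3))² = 3 + (-64 + (6 + 6))² = 3 + (-64 + 12)² = 3 + (-52)² = 3 + 2704 = 2707)
(14177 + Z) + (56*(-71) - 54) = (14177 + 2707) + (56*(-71) - 54) = 16884 + (-3976 - 54) = 16884 - 4030 = 12854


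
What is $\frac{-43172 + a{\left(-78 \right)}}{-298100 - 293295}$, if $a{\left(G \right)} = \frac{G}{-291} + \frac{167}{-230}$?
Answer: $\frac{963177539}{13194022450} \approx 0.073001$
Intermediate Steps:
$a{\left(G \right)} = - \frac{167}{230} - \frac{G}{291}$ ($a{\left(G \right)} = G \left(- \frac{1}{291}\right) + 167 \left(- \frac{1}{230}\right) = - \frac{G}{291} - \frac{167}{230} = - \frac{167}{230} - \frac{G}{291}$)
$\frac{-43172 + a{\left(-78 \right)}}{-298100 - 293295} = \frac{-43172 - \frac{10219}{22310}}{-298100 - 293295} = \frac{-43172 + \left(- \frac{167}{230} + \frac{26}{97}\right)}{-591395} = \left(-43172 - \frac{10219}{22310}\right) \left(- \frac{1}{591395}\right) = \left(- \frac{963177539}{22310}\right) \left(- \frac{1}{591395}\right) = \frac{963177539}{13194022450}$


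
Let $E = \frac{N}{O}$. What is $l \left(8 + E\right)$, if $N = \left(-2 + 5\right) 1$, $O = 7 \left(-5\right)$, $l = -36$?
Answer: $- \frac{9972}{35} \approx -284.91$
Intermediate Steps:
$O = -35$
$N = 3$ ($N = 3 \cdot 1 = 3$)
$E = - \frac{3}{35}$ ($E = \frac{3}{-35} = 3 \left(- \frac{1}{35}\right) = - \frac{3}{35} \approx -0.085714$)
$l \left(8 + E\right) = - 36 \left(8 - \frac{3}{35}\right) = \left(-36\right) \frac{277}{35} = - \frac{9972}{35}$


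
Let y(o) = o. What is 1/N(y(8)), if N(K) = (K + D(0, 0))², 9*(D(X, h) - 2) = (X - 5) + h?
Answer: 81/7225 ≈ 0.011211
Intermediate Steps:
D(X, h) = 13/9 + X/9 + h/9 (D(X, h) = 2 + ((X - 5) + h)/9 = 2 + ((-5 + X) + h)/9 = 2 + (-5 + X + h)/9 = 2 + (-5/9 + X/9 + h/9) = 13/9 + X/9 + h/9)
N(K) = (13/9 + K)² (N(K) = (K + (13/9 + (⅑)*0 + (⅑)*0))² = (K + (13/9 + 0 + 0))² = (K + 13/9)² = (13/9 + K)²)
1/N(y(8)) = 1/((13 + 9*8)²/81) = 1/((13 + 72)²/81) = 1/((1/81)*85²) = 1/((1/81)*7225) = 1/(7225/81) = 81/7225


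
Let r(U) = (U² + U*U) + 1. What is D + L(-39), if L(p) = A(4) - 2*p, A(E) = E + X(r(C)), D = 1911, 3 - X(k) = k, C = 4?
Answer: 1963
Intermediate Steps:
r(U) = 1 + 2*U² (r(U) = (U² + U²) + 1 = 2*U² + 1 = 1 + 2*U²)
X(k) = 3 - k
A(E) = -30 + E (A(E) = E + (3 - (1 + 2*4²)) = E + (3 - (1 + 2*16)) = E + (3 - (1 + 32)) = E + (3 - 1*33) = E + (3 - 33) = E - 30 = -30 + E)
L(p) = -26 - 2*p (L(p) = (-30 + 4) - 2*p = -26 - 2*p)
D + L(-39) = 1911 + (-26 - 2*(-39)) = 1911 + (-26 + 78) = 1911 + 52 = 1963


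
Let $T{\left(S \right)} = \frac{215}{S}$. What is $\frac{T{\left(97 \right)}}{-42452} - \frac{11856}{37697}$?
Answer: $- \frac{48829263319}{155230365268} \approx -0.31456$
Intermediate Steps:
$\frac{T{\left(97 \right)}}{-42452} - \frac{11856}{37697} = \frac{215 \cdot \frac{1}{97}}{-42452} - \frac{11856}{37697} = 215 \cdot \frac{1}{97} \left(- \frac{1}{42452}\right) - \frac{11856}{37697} = \frac{215}{97} \left(- \frac{1}{42452}\right) - \frac{11856}{37697} = - \frac{215}{4117844} - \frac{11856}{37697} = - \frac{48829263319}{155230365268}$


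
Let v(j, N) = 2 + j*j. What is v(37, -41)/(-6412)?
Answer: -1371/6412 ≈ -0.21382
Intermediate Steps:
v(j, N) = 2 + j²
v(37, -41)/(-6412) = (2 + 37²)/(-6412) = (2 + 1369)*(-1/6412) = 1371*(-1/6412) = -1371/6412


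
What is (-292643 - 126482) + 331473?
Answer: -87652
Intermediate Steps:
(-292643 - 126482) + 331473 = -419125 + 331473 = -87652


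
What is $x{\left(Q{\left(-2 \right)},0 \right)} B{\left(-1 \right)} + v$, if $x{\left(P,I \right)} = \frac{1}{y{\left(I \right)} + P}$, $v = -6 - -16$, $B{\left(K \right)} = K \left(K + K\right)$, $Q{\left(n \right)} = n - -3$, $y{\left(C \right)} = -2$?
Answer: $8$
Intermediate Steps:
$Q{\left(n \right)} = 3 + n$ ($Q{\left(n \right)} = n + 3 = 3 + n$)
$B{\left(K \right)} = 2 K^{2}$ ($B{\left(K \right)} = K 2 K = 2 K^{2}$)
$v = 10$ ($v = -6 + 16 = 10$)
$x{\left(P,I \right)} = \frac{1}{-2 + P}$
$x{\left(Q{\left(-2 \right)},0 \right)} B{\left(-1 \right)} + v = \frac{2 \left(-1\right)^{2}}{-2 + \left(3 - 2\right)} + 10 = \frac{2 \cdot 1}{-2 + 1} + 10 = \frac{1}{-1} \cdot 2 + 10 = \left(-1\right) 2 + 10 = -2 + 10 = 8$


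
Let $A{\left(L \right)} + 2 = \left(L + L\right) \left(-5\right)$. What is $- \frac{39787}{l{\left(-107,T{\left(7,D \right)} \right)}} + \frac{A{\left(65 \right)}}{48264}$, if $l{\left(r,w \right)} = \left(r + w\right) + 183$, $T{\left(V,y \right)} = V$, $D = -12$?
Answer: $- \frac{480083471}{1001478} \approx -479.38$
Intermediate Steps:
$l{\left(r,w \right)} = 183 + r + w$
$A{\left(L \right)} = -2 - 10 L$ ($A{\left(L \right)} = -2 + \left(L + L\right) \left(-5\right) = -2 + 2 L \left(-5\right) = -2 - 10 L$)
$- \frac{39787}{l{\left(-107,T{\left(7,D \right)} \right)}} + \frac{A{\left(65 \right)}}{48264} = - \frac{39787}{183 - 107 + 7} + \frac{-2 - 650}{48264} = - \frac{39787}{83} + \left(-2 - 650\right) \frac{1}{48264} = \left(-39787\right) \frac{1}{83} - \frac{163}{12066} = - \frac{39787}{83} - \frac{163}{12066} = - \frac{480083471}{1001478}$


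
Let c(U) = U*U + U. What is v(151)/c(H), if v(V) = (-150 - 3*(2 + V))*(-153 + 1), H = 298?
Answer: 46284/44551 ≈ 1.0389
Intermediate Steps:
v(V) = 23712 + 456*V (v(V) = (-150 + (-6 - 3*V))*(-152) = (-156 - 3*V)*(-152) = 23712 + 456*V)
c(U) = U + U² (c(U) = U² + U = U + U²)
v(151)/c(H) = (23712 + 456*151)/((298*(1 + 298))) = (23712 + 68856)/((298*299)) = 92568/89102 = 92568*(1/89102) = 46284/44551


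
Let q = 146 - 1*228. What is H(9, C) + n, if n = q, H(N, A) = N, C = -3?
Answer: -73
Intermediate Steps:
q = -82 (q = 146 - 228 = -82)
n = -82
H(9, C) + n = 9 - 82 = -73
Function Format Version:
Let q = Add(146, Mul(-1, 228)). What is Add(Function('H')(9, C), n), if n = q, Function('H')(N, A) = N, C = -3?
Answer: -73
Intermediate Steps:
q = -82 (q = Add(146, -228) = -82)
n = -82
Add(Function('H')(9, C), n) = Add(9, -82) = -73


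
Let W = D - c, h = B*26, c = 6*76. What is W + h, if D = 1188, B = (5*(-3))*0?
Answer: 732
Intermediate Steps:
c = 456
B = 0 (B = -15*0 = 0)
h = 0 (h = 0*26 = 0)
W = 732 (W = 1188 - 1*456 = 1188 - 456 = 732)
W + h = 732 + 0 = 732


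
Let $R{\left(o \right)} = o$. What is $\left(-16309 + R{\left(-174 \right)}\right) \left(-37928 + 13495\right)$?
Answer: $402729139$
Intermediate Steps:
$\left(-16309 + R{\left(-174 \right)}\right) \left(-37928 + 13495\right) = \left(-16309 - 174\right) \left(-37928 + 13495\right) = \left(-16483\right) \left(-24433\right) = 402729139$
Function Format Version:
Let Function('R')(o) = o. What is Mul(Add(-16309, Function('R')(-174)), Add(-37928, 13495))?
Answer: 402729139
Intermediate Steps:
Mul(Add(-16309, Function('R')(-174)), Add(-37928, 13495)) = Mul(Add(-16309, -174), Add(-37928, 13495)) = Mul(-16483, -24433) = 402729139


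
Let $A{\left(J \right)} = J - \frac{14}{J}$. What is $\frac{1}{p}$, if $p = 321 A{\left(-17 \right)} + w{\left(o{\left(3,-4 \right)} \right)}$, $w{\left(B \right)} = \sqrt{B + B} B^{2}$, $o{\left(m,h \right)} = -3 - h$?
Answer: $- \frac{1500675}{7792475047} - \frac{289 \sqrt{2}}{7792475047} \approx -0.00019263$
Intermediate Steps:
$w{\left(B \right)} = \sqrt{2} B^{\frac{5}{2}}$ ($w{\left(B \right)} = \sqrt{2 B} B^{2} = \sqrt{2} \sqrt{B} B^{2} = \sqrt{2} B^{\frac{5}{2}}$)
$p = - \frac{88275}{17} + \sqrt{2}$ ($p = 321 \left(-17 - \frac{14}{-17}\right) + \sqrt{2} \left(-3 - -4\right)^{\frac{5}{2}} = 321 \left(-17 - - \frac{14}{17}\right) + \sqrt{2} \left(-3 + 4\right)^{\frac{5}{2}} = 321 \left(-17 + \frac{14}{17}\right) + \sqrt{2} \cdot 1^{\frac{5}{2}} = 321 \left(- \frac{275}{17}\right) + \sqrt{2} \cdot 1 = - \frac{88275}{17} + \sqrt{2} \approx -5191.2$)
$\frac{1}{p} = \frac{1}{- \frac{88275}{17} + \sqrt{2}}$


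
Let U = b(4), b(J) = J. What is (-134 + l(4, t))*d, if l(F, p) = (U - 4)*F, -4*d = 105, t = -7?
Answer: 7035/2 ≈ 3517.5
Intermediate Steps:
d = -105/4 (d = -1/4*105 = -105/4 ≈ -26.250)
U = 4
l(F, p) = 0 (l(F, p) = (4 - 4)*F = 0*F = 0)
(-134 + l(4, t))*d = (-134 + 0)*(-105/4) = -134*(-105/4) = 7035/2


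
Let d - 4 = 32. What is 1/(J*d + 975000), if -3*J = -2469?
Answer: 1/1004628 ≈ 9.9539e-7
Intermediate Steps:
J = 823 (J = -⅓*(-2469) = 823)
d = 36 (d = 4 + 32 = 36)
1/(J*d + 975000) = 1/(823*36 + 975000) = 1/(29628 + 975000) = 1/1004628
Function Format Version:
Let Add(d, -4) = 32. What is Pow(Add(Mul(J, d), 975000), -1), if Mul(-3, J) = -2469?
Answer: Rational(1, 1004628) ≈ 9.9539e-7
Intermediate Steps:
J = 823 (J = Mul(Rational(-1, 3), -2469) = 823)
d = 36 (d = Add(4, 32) = 36)
Pow(Add(Mul(J, d), 975000), -1) = Pow(Add(Mul(823, 36), 975000), -1) = Pow(Add(29628, 975000), -1) = Pow(1004628, -1) = Rational(1, 1004628)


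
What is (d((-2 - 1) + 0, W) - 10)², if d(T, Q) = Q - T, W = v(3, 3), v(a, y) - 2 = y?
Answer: 4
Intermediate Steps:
v(a, y) = 2 + y
W = 5 (W = 2 + 3 = 5)
(d((-2 - 1) + 0, W) - 10)² = ((5 - ((-2 - 1) + 0)) - 10)² = ((5 - (-3 + 0)) - 10)² = ((5 - 1*(-3)) - 10)² = ((5 + 3) - 10)² = (8 - 10)² = (-2)² = 4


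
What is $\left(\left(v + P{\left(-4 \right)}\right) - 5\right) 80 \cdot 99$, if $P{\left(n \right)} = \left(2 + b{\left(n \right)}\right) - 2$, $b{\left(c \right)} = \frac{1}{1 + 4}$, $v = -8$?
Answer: $-101376$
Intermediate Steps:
$b{\left(c \right)} = \frac{1}{5}$
$P{\left(n \right)} = \frac{1}{5}$ ($P{\left(n \right)} = \left(2 + \frac{1}{5}\right) - 2 = \frac{11}{5} - 2 = \frac{1}{5}$)
$\left(\left(v + P{\left(-4 \right)}\right) - 5\right) 80 \cdot 99 = \left(\left(-8 + \frac{1}{5}\right) - 5\right) 80 \cdot 99 = \left(- \frac{39}{5} - 5\right) 80 \cdot 99 = \left(- \frac{64}{5}\right) 80 \cdot 99 = \left(-1024\right) 99 = -101376$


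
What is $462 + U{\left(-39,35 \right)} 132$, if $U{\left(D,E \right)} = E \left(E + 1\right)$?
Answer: $166782$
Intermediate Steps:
$U{\left(D,E \right)} = E \left(1 + E\right)$
$462 + U{\left(-39,35 \right)} 132 = 462 + 35 \left(1 + 35\right) 132 = 462 + 35 \cdot 36 \cdot 132 = 462 + 1260 \cdot 132 = 462 + 166320 = 166782$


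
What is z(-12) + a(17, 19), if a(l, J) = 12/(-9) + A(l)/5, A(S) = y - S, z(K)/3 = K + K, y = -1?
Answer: -1154/15 ≈ -76.933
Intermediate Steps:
z(K) = 6*K (z(K) = 3*(K + K) = 3*(2*K) = 6*K)
A(S) = -1 - S
a(l, J) = -23/15 - l/5 (a(l, J) = 12/(-9) + (-1 - l)/5 = 12*(-1/9) + (-1 - l)*(1/5) = -4/3 + (-1/5 - l/5) = -23/15 - l/5)
z(-12) + a(17, 19) = 6*(-12) + (-23/15 - 1/5*17) = -72 + (-23/15 - 17/5) = -72 - 74/15 = -1154/15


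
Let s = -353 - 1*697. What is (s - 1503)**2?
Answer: 6517809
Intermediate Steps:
s = -1050 (s = -353 - 697 = -1050)
(s - 1503)**2 = (-1050 - 1503)**2 = (-2553)**2 = 6517809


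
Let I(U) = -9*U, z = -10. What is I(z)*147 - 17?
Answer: 13213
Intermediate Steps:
I(z)*147 - 17 = -9*(-10)*147 - 17 = 90*147 - 17 = 13230 - 17 = 13213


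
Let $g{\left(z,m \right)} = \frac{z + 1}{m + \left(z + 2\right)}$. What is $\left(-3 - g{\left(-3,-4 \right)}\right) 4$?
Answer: $- \frac{68}{5} \approx -13.6$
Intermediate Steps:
$g{\left(z,m \right)} = \frac{1 + z}{2 + m + z}$ ($g{\left(z,m \right)} = \frac{1 + z}{m + \left(2 + z\right)} = \frac{1 + z}{2 + m + z}$)
$\left(-3 - g{\left(-3,-4 \right)}\right) 4 = \left(-3 - \frac{1 - 3}{2 - 4 - 3}\right) 4 = \left(-3 - \frac{1}{-5} \left(-2\right)\right) 4 = \left(-3 - \left(- \frac{1}{5}\right) \left(-2\right)\right) 4 = \left(-3 - \frac{2}{5}\right) 4 = \left(- \frac{17}{5}\right) 4 = - \frac{68}{5}$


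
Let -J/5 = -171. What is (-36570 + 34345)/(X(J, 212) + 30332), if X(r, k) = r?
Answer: -2225/31187 ≈ -0.071344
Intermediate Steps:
J = 855 (J = -5*(-171) = 855)
(-36570 + 34345)/(X(J, 212) + 30332) = (-36570 + 34345)/(855 + 30332) = -2225/31187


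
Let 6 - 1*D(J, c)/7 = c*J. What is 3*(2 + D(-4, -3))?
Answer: -120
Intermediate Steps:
D(J, c) = 42 - 7*J*c (D(J, c) = 42 - 7*c*J = 42 - 7*J*c)
3*(2 + D(-4, -3)) = 3*(2 + (42 - 7*(-4)*(-3))) = 3*(2 + (42 - 84)) = 3*(2 - 42) = 3*(-40) = -120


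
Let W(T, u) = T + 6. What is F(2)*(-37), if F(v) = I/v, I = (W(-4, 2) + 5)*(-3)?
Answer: 777/2 ≈ 388.50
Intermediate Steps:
W(T, u) = 6 + T
I = -21 (I = ((6 - 4) + 5)*(-3) = (2 + 5)*(-3) = 7*(-3) = -21)
F(v) = -21/v
F(2)*(-37) = -21/2*(-37) = 777/2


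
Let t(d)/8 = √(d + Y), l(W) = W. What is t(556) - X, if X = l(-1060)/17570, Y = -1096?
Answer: 106/1757 + 48*I*√15 ≈ 0.06033 + 185.9*I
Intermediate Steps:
t(d) = 8*√(-1096 + d) (t(d) = 8*√(d - 1096) = 8*√(-1096 + d))
X = -106/1757 (X = -1060/17570 = -1060*1/17570 = -106/1757 ≈ -0.060330)
t(556) - X = 8*√(-1096 + 556) - 1*(-106/1757) = 8*√(-540) + 106/1757 = 8*(6*I*√15) + 106/1757 = 48*I*√15 + 106/1757 = 106/1757 + 48*I*√15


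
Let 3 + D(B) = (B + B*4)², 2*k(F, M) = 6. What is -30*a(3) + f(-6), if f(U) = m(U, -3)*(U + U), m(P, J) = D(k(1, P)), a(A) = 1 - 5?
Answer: -2544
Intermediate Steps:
a(A) = -4
k(F, M) = 3 (k(F, M) = (½)*6 = 3)
D(B) = -3 + 25*B² (D(B) = -3 + (B + B*4)² = -3 + (B + 4*B)² = -3 + (5*B)² = -3 + 25*B²)
m(P, J) = 222 (m(P, J) = -3 + 25*3² = -3 + 25*9 = -3 + 225 = 222)
f(U) = 444*U (f(U) = 222*(U + U) = 222*(2*U) = 444*U)
-30*a(3) + f(-6) = -30*(-4) + 444*(-6) = 120 - 2664 = -2544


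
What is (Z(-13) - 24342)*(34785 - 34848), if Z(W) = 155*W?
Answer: 1660491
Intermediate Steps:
(Z(-13) - 24342)*(34785 - 34848) = (155*(-13) - 24342)*(34785 - 34848) = (-2015 - 24342)*(-63) = -26357*(-63) = 1660491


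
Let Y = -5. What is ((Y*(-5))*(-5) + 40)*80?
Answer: -6800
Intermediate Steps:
((Y*(-5))*(-5) + 40)*80 = (-5*(-5)*(-5) + 40)*80 = (25*(-5) + 40)*80 = (-125 + 40)*80 = -85*80 = -6800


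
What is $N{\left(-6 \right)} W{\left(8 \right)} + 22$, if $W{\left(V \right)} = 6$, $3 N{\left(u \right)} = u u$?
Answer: $94$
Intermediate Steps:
$N{\left(u \right)} = \frac{u^{2}}{3}$ ($N{\left(u \right)} = \frac{u u}{3} = \frac{u^{2}}{3}$)
$N{\left(-6 \right)} W{\left(8 \right)} + 22 = \frac{\left(-6\right)^{2}}{3} \cdot 6 + 22 = \frac{1}{3} \cdot 36 \cdot 6 + 22 = 12 \cdot 6 + 22 = 72 + 22 = 94$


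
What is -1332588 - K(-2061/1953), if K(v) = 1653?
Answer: -1334241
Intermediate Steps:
-1332588 - K(-2061/1953) = -1332588 - 1*1653 = -1332588 - 1653 = -1334241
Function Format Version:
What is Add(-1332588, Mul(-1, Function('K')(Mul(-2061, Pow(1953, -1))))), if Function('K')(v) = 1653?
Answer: -1334241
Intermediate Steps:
Add(-1332588, Mul(-1, Function('K')(Mul(-2061, Pow(1953, -1))))) = Add(-1332588, Mul(-1, 1653)) = Add(-1332588, -1653) = -1334241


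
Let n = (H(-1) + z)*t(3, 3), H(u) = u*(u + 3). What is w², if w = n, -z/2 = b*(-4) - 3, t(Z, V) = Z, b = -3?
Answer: 3600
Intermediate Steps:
H(u) = u*(3 + u)
z = -18 (z = -2*(-3*(-4) - 3) = -2*(12 - 3) = -2*9 = -18)
n = -60 (n = (-(3 - 1) - 18)*3 = (-1*2 - 18)*3 = (-2 - 18)*3 = -20*3 = -60)
w = -60
w² = (-60)² = 3600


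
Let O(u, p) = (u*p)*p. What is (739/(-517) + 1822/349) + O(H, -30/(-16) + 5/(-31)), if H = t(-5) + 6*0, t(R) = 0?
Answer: 684063/180433 ≈ 3.7912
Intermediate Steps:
H = 0 (H = 0 + 6*0 = 0 + 0 = 0)
O(u, p) = u*p² (O(u, p) = (p*u)*p = u*p²)
(739/(-517) + 1822/349) + O(H, -30/(-16) + 5/(-31)) = (739/(-517) + 1822/349) + 0*(-30/(-16) + 5/(-31))² = (739*(-1/517) + 1822*(1/349)) + 0*(-30*(-1/16) + 5*(-1/31))² = (-739/517 + 1822/349) + 0*(15/8 - 5/31)² = 684063/180433 + 0*(425/248)² = 684063/180433 + 0*(180625/61504) = 684063/180433 + 0 = 684063/180433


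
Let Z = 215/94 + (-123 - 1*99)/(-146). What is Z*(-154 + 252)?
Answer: 1280321/3431 ≈ 373.16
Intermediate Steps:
Z = 26129/6862 (Z = 215*(1/94) + (-123 - 99)*(-1/146) = 215/94 - 222*(-1/146) = 215/94 + 111/73 = 26129/6862 ≈ 3.8078)
Z*(-154 + 252) = 26129*(-154 + 252)/6862 = (26129/6862)*98 = 1280321/3431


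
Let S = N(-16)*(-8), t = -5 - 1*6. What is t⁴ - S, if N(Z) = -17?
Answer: 14505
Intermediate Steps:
t = -11 (t = -5 - 6 = -11)
S = 136 (S = -17*(-8) = 136)
t⁴ - S = (-11)⁴ - 1*136 = 14641 - 136 = 14505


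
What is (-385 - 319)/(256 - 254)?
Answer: -352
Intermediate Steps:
(-385 - 319)/(256 - 254) = -704/2 = -704*½ = -352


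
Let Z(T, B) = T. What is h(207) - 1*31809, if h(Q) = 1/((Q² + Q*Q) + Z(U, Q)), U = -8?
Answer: -2725713209/85690 ≈ -31809.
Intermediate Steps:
h(Q) = 1/(-8 + 2*Q²) (h(Q) = 1/((Q² + Q*Q) - 8) = 1/((Q² + Q²) - 8) = 1/(2*Q² - 8) = 1/(-8 + 2*Q²))
h(207) - 1*31809 = 1/(2*(-4 + 207²)) - 1*31809 = 1/(2*(-4 + 42849)) - 31809 = (½)/42845 - 31809 = (½)*(1/42845) - 31809 = 1/85690 - 31809 = -2725713209/85690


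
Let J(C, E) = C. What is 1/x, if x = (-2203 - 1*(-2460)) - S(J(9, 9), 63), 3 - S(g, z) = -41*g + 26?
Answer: -1/89 ≈ -0.011236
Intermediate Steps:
S(g, z) = -23 + 41*g (S(g, z) = 3 - (-41*g + 26) = 3 - (26 - 41*g) = 3 + (-26 + 41*g) = -23 + 41*g)
x = -89 (x = (-2203 - 1*(-2460)) - (-23 + 41*9) = (-2203 + 2460) - (-23 + 369) = 257 - 1*346 = 257 - 346 = -89)
1/x = 1/(-89) = -1/89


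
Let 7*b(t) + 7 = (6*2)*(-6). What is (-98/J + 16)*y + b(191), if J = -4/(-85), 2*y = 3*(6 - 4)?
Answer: -86951/14 ≈ -6210.8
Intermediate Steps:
y = 3 (y = (3*(6 - 4))/2 = (3*2)/2 = (½)*6 = 3)
J = 4/85 (J = -4*(-1/85) = 4/85 ≈ 0.047059)
b(t) = -79/7 (b(t) = -1 + ((6*2)*(-6))/7 = -1 + (12*(-6))/7 = -1 + (⅐)*(-72) = -1 - 72/7 = -79/7)
(-98/J + 16)*y + b(191) = (-98/4/85 + 16)*3 - 79/7 = (-98*85/4 + 16)*3 - 79/7 = (-4165/2 + 16)*3 - 79/7 = -4133/2*3 - 79/7 = -12399/2 - 79/7 = -86951/14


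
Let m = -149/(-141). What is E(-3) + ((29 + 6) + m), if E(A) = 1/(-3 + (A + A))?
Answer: 15205/423 ≈ 35.946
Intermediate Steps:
m = 149/141 (m = -149*(-1/141) = 149/141 ≈ 1.0567)
E(A) = 1/(-3 + 2*A)
E(-3) + ((29 + 6) + m) = 1/(-3 + 2*(-3)) + ((29 + 6) + 149/141) = 1/(-3 - 6) + (35 + 149/141) = 1/(-9) + 5084/141 = -⅑ + 5084/141 = 15205/423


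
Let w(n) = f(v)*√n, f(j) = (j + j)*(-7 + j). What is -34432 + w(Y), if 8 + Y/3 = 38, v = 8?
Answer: -34432 + 48*√10 ≈ -34280.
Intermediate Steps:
Y = 90 (Y = -24 + 3*38 = -24 + 114 = 90)
f(j) = 2*j*(-7 + j) (f(j) = (2*j)*(-7 + j) = 2*j*(-7 + j))
w(n) = 16*√n (w(n) = (2*8*(-7 + 8))*√n = (2*8*1)*√n = 16*√n)
-34432 + w(Y) = -34432 + 16*√90 = -34432 + 16*(3*√10) = -34432 + 48*√10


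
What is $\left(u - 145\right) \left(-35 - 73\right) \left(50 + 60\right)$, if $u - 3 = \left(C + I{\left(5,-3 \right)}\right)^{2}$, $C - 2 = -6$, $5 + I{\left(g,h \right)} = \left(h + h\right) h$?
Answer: $724680$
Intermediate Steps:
$I{\left(g,h \right)} = -5 + 2 h^{2}$ ($I{\left(g,h \right)} = -5 + \left(h + h\right) h = -5 + 2 h h = -5 + 2 h^{2}$)
$C = -4$ ($C = 2 - 6 = -4$)
$u = 84$ ($u = 3 + \left(-4 - \left(5 - 2 \left(-3\right)^{2}\right)\right)^{2} = 3 + \left(-4 + \left(-5 + 2 \cdot 9\right)\right)^{2} = 3 + \left(-4 + \left(-5 + 18\right)\right)^{2} = 3 + \left(-4 + 13\right)^{2} = 3 + 9^{2} = 3 + 81 = 84$)
$\left(u - 145\right) \left(-35 - 73\right) \left(50 + 60\right) = \left(84 - 145\right) \left(-35 - 73\right) \left(50 + 60\right) = - 61 \left(\left(-108\right) 110\right) = \left(-61\right) \left(-11880\right) = 724680$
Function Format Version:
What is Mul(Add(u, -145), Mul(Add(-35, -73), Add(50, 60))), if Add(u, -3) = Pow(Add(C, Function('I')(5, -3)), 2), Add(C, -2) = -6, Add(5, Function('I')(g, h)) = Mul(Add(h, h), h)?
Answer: 724680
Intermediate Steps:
Function('I')(g, h) = Add(-5, Mul(2, Pow(h, 2))) (Function('I')(g, h) = Add(-5, Mul(Add(h, h), h)) = Add(-5, Mul(Mul(2, h), h)) = Add(-5, Mul(2, Pow(h, 2))))
C = -4 (C = Add(2, -6) = -4)
u = 84 (u = Add(3, Pow(Add(-4, Add(-5, Mul(2, Pow(-3, 2)))), 2)) = Add(3, Pow(Add(-4, Add(-5, Mul(2, 9))), 2)) = Add(3, Pow(Add(-4, Add(-5, 18)), 2)) = Add(3, Pow(Add(-4, 13), 2)) = Add(3, Pow(9, 2)) = Add(3, 81) = 84)
Mul(Add(u, -145), Mul(Add(-35, -73), Add(50, 60))) = Mul(Add(84, -145), Mul(Add(-35, -73), Add(50, 60))) = Mul(-61, Mul(-108, 110)) = Mul(-61, -11880) = 724680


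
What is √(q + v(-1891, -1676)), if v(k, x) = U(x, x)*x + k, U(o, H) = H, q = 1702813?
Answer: √4509898 ≈ 2123.7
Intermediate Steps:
v(k, x) = k + x² (v(k, x) = x*x + k = x² + k = k + x²)
√(q + v(-1891, -1676)) = √(1702813 + (-1891 + (-1676)²)) = √(1702813 + (-1891 + 2808976)) = √(1702813 + 2807085) = √4509898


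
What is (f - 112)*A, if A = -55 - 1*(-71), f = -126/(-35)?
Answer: -8672/5 ≈ -1734.4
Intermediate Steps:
f = 18/5 (f = -126*(-1/35) = 18/5 ≈ 3.6000)
A = 16 (A = -55 + 71 = 16)
(f - 112)*A = (18/5 - 112)*16 = -542/5*16 = -8672/5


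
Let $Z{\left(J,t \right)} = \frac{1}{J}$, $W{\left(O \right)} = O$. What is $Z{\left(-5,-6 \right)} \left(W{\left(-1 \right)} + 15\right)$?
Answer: $- \frac{14}{5} \approx -2.8$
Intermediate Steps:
$Z{\left(-5,-6 \right)} \left(W{\left(-1 \right)} + 15\right) = \frac{-1 + 15}{-5} = \left(- \frac{1}{5}\right) 14 = - \frac{14}{5}$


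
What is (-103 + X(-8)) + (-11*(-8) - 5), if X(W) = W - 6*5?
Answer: -58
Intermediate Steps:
X(W) = -30 + W (X(W) = W - 1*30 = W - 30 = -30 + W)
(-103 + X(-8)) + (-11*(-8) - 5) = (-103 + (-30 - 8)) + (-11*(-8) - 5) = (-103 - 38) + (88 - 5) = -141 + 83 = -58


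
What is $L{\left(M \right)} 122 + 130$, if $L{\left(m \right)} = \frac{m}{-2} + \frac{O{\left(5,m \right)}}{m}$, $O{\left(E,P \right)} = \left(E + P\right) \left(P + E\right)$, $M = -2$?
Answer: $-297$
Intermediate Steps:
$O{\left(E,P \right)} = \left(E + P\right)^{2}$ ($O{\left(E,P \right)} = \left(E + P\right) \left(E + P\right) = \left(E + P\right)^{2}$)
$L{\left(m \right)} = - \frac{m}{2} + \frac{\left(5 + m\right)^{2}}{m}$ ($L{\left(m \right)} = \frac{m}{-2} + \frac{\left(5 + m\right)^{2}}{m} = m \left(- \frac{1}{2}\right) + \frac{\left(5 + m\right)^{2}}{m} = - \frac{m}{2} + \frac{\left(5 + m\right)^{2}}{m}$)
$L{\left(M \right)} 122 + 130 = \left(10 + \frac{1}{2} \left(-2\right) + \frac{25}{-2}\right) 122 + 130 = \left(10 - 1 + 25 \left(- \frac{1}{2}\right)\right) 122 + 130 = \left(10 - 1 - \frac{25}{2}\right) 122 + 130 = \left(- \frac{7}{2}\right) 122 + 130 = -427 + 130 = -297$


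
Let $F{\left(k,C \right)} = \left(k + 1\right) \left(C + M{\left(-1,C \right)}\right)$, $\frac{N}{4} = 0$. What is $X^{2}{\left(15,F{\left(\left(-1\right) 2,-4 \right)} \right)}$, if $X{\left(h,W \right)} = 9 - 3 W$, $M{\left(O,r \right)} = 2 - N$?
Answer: $9$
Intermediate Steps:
$N = 0$ ($N = 4 \cdot 0 = 0$)
$M{\left(O,r \right)} = 2$ ($M{\left(O,r \right)} = 2 - 0 = 2 + 0 = 2$)
$F{\left(k,C \right)} = \left(1 + k\right) \left(2 + C\right)$ ($F{\left(k,C \right)} = \left(k + 1\right) \left(C + 2\right) = \left(1 + k\right) \left(2 + C\right)$)
$X{\left(h,W \right)} = 9 - 3 W$
$X^{2}{\left(15,F{\left(\left(-1\right) 2,-4 \right)} \right)} = \left(9 - 3 \left(2 - 4 + 2 \left(\left(-1\right) 2\right) - 4 \left(\left(-1\right) 2\right)\right)\right)^{2} = \left(9 - 3 \left(2 - 4 + 2 \left(-2\right) - -8\right)\right)^{2} = \left(9 - 3 \left(2 - 4 - 4 + 8\right)\right)^{2} = \left(9 - 6\right)^{2} = 3^{2} = 9$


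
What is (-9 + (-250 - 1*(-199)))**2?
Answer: 3600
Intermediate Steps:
(-9 + (-250 - 1*(-199)))**2 = (-9 + (-250 + 199))**2 = (-9 - 51)**2 = (-60)**2 = 3600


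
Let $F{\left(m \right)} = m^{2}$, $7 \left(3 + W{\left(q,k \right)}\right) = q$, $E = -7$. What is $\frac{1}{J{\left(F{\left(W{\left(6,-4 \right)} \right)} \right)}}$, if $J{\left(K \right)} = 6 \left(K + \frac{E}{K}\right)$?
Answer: $\frac{3675}{67636} \approx 0.054335$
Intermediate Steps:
$W{\left(q,k \right)} = -3 + \frac{q}{7}$
$J{\left(K \right)} = - \frac{42}{K} + 6 K$ ($J{\left(K \right)} = 6 \left(K - \frac{7}{K}\right) = - \frac{42}{K} + 6 K$)
$\frac{1}{J{\left(F{\left(W{\left(6,-4 \right)} \right)} \right)}} = \frac{1}{- \frac{42}{\left(-3 + \frac{1}{7} \cdot 6\right)^{2}} + 6 \left(-3 + \frac{1}{7} \cdot 6\right)^{2}} = \frac{1}{- \frac{42}{\left(-3 + \frac{6}{7}\right)^{2}} + 6 \left(-3 + \frac{6}{7}\right)^{2}} = \frac{1}{- \frac{42}{\left(- \frac{15}{7}\right)^{2}} + 6 \left(- \frac{15}{7}\right)^{2}} = \frac{1}{- \frac{42}{\frac{225}{49}} + 6 \cdot \frac{225}{49}} = \frac{1}{\left(-42\right) \frac{49}{225} + \frac{1350}{49}} = \frac{1}{- \frac{686}{75} + \frac{1350}{49}} = \frac{1}{\frac{67636}{3675}} = \frac{3675}{67636}$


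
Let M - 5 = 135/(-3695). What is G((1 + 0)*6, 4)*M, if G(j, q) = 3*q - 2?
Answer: 36680/739 ≈ 49.635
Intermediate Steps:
G(j, q) = -2 + 3*q
M = 3668/739 (M = 5 + 135/(-3695) = 5 + 135*(-1/3695) = 5 - 27/739 = 3668/739 ≈ 4.9635)
G((1 + 0)*6, 4)*M = (-2 + 3*4)*(3668/739) = (-2 + 12)*(3668/739) = 10*(3668/739) = 36680/739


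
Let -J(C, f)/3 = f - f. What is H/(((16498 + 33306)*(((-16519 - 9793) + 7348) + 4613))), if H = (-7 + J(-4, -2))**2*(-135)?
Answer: 6615/714737204 ≈ 9.2551e-6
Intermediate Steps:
J(C, f) = 0 (J(C, f) = -3*(f - f) = -3*0 = 0)
H = -6615 (H = (-7 + 0)**2*(-135) = (-7)**2*(-135) = 49*(-135) = -6615)
H/(((16498 + 33306)*(((-16519 - 9793) + 7348) + 4613))) = -6615*1/((16498 + 33306)*(((-16519 - 9793) + 7348) + 4613)) = -6615*1/(49804*((-26312 + 7348) + 4613)) = -6615*1/(49804*(-18964 + 4613)) = -6615/(49804*(-14351)) = -6615/(-714737204) = -6615*(-1/714737204) = 6615/714737204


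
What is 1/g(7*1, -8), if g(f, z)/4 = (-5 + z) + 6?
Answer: -1/28 ≈ -0.035714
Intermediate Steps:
g(f, z) = 4 + 4*z (g(f, z) = 4*((-5 + z) + 6) = 4*(1 + z) = 4 + 4*z)
1/g(7*1, -8) = 1/(4 + 4*(-8)) = 1/(4 - 32) = 1/(-28) = -1/28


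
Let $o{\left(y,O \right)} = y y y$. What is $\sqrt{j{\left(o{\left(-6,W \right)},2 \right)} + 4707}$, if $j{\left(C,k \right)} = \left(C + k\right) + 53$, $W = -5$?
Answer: $\sqrt{4546} \approx 67.424$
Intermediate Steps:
$o{\left(y,O \right)} = y^{3}$ ($o{\left(y,O \right)} = y^{2} y = y^{3}$)
$j{\left(C,k \right)} = 53 + C + k$
$\sqrt{j{\left(o{\left(-6,W \right)},2 \right)} + 4707} = \sqrt{\left(53 + \left(-6\right)^{3} + 2\right) + 4707} = \sqrt{\left(53 - 216 + 2\right) + 4707} = \sqrt{-161 + 4707} = \sqrt{4546}$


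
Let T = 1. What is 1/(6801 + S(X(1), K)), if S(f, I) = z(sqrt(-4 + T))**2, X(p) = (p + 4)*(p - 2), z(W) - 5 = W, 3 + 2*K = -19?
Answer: 6823/46553629 - 10*I*sqrt(3)/46553629 ≈ 0.00014656 - 3.7205e-7*I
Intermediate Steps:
K = -11 (K = -3/2 + (1/2)*(-19) = -3/2 - 19/2 = -11)
z(W) = 5 + W
X(p) = (-2 + p)*(4 + p) (X(p) = (4 + p)*(-2 + p) = (-2 + p)*(4 + p))
S(f, I) = (5 + I*sqrt(3))**2 (S(f, I) = (5 + sqrt(-4 + 1))**2 = (5 + sqrt(-3))**2 = (5 + I*sqrt(3))**2)
1/(6801 + S(X(1), K)) = 1/(6801 + (5 + I*sqrt(3))**2)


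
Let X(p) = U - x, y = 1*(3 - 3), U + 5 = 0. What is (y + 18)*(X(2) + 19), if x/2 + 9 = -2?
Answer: 648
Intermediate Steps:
x = -22 (x = -18 + 2*(-2) = -18 - 4 = -22)
U = -5 (U = -5 + 0 = -5)
y = 0 (y = 1*0 = 0)
X(p) = 17 (X(p) = -5 - 1*(-22) = -5 + 22 = 17)
(y + 18)*(X(2) + 19) = (0 + 18)*(17 + 19) = 18*36 = 648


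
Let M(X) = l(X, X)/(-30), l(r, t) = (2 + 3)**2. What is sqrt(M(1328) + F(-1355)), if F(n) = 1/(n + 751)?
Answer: I*sqrt(685389)/906 ≈ 0.91378*I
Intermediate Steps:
l(r, t) = 25 (l(r, t) = 5**2 = 25)
F(n) = 1/(751 + n)
M(X) = -5/6 (M(X) = 25/(-30) = 25*(-1/30) = -5/6)
sqrt(M(1328) + F(-1355)) = sqrt(-5/6 + 1/(751 - 1355)) = sqrt(-5/6 + 1/(-604)) = sqrt(-5/6 - 1/604) = sqrt(-1513/1812) = I*sqrt(685389)/906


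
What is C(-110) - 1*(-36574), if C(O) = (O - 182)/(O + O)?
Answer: 2011643/55 ≈ 36575.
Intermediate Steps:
C(O) = (-182 + O)/(2*O) (C(O) = (-182 + O)/((2*O)) = (-182 + O)*(1/(2*O)) = (-182 + O)/(2*O))
C(-110) - 1*(-36574) = (1/2)*(-182 - 110)/(-110) - 1*(-36574) = (1/2)*(-1/110)*(-292) + 36574 = 73/55 + 36574 = 2011643/55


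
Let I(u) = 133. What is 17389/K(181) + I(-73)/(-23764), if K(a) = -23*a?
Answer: -413785875/98929532 ≈ -4.1826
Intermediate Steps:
17389/K(181) + I(-73)/(-23764) = 17389/((-23*181)) + 133/(-23764) = 17389/(-4163) + 133*(-1/23764) = 17389*(-1/4163) - 133/23764 = -17389/4163 - 133/23764 = -413785875/98929532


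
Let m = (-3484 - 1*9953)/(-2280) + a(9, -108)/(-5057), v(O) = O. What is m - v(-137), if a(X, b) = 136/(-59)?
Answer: 32402026797/226755880 ≈ 142.89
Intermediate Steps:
a(X, b) = -136/59 (a(X, b) = 136*(-1/59) = -136/59)
m = 1336471237/226755880 (m = (-3484 - 1*9953)/(-2280) - 136/59/(-5057) = (-3484 - 9953)*(-1/2280) - 136/59*(-1/5057) = -13437*(-1/2280) + 136/298363 = 4479/760 + 136/298363 = 1336471237/226755880 ≈ 5.8939)
m - v(-137) = 1336471237/226755880 - 1*(-137) = 1336471237/226755880 + 137 = 32402026797/226755880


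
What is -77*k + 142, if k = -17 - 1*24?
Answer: 3299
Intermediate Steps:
k = -41 (k = -17 - 24 = -41)
-77*k + 142 = -77*(-41) + 142 = 3157 + 142 = 3299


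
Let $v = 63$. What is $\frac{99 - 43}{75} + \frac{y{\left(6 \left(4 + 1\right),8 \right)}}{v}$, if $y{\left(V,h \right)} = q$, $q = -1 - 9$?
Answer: $\frac{926}{1575} \approx 0.58794$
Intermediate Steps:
$q = -10$
$y{\left(V,h \right)} = -10$
$\frac{99 - 43}{75} + \frac{y{\left(6 \left(4 + 1\right),8 \right)}}{v} = \frac{99 - 43}{75} - \frac{10}{63} = 56 \cdot \frac{1}{75} - \frac{10}{63} = \frac{56}{75} - \frac{10}{63} = \frac{926}{1575}$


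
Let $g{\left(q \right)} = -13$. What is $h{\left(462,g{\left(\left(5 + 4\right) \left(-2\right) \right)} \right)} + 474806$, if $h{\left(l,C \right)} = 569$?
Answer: $475375$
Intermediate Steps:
$h{\left(462,g{\left(\left(5 + 4\right) \left(-2\right) \right)} \right)} + 474806 = 569 + 474806 = 475375$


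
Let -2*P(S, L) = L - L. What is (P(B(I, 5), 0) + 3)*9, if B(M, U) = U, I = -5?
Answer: 27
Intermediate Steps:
P(S, L) = 0 (P(S, L) = -(L - L)/2 = -½*0 = 0)
(P(B(I, 5), 0) + 3)*9 = (0 + 3)*9 = 3*9 = 27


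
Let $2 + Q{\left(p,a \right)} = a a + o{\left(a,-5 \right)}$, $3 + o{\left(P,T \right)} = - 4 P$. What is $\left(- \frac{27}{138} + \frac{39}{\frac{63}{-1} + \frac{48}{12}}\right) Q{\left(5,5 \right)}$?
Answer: $0$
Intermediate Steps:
$o{\left(P,T \right)} = -3 - 4 P$
$Q{\left(p,a \right)} = -5 + a^{2} - 4 a$ ($Q{\left(p,a \right)} = -2 - \left(3 + 4 a - a a\right) = -2 - \left(3 - a^{2} + 4 a\right) = -5 + a^{2} - 4 a$)
$\left(- \frac{27}{138} + \frac{39}{\frac{63}{-1} + \frac{48}{12}}\right) Q{\left(5,5 \right)} = \left(- \frac{27}{138} + \frac{39}{\frac{63}{-1} + \frac{48}{12}}\right) \left(-5 + 5^{2} - 20\right) = \left(\left(-27\right) \frac{1}{138} + \frac{39}{63 \left(-1\right) + 48 \cdot \frac{1}{12}}\right) \left(-5 + 25 - 20\right) = \left(- \frac{9}{46} + \frac{39}{-63 + 4}\right) 0 = \left(- \frac{9}{46} + \frac{39}{-59}\right) 0 = \left(- \frac{9}{46} + 39 \left(- \frac{1}{59}\right)\right) 0 = \left(- \frac{9}{46} - \frac{39}{59}\right) 0 = \left(- \frac{2325}{2714}\right) 0 = 0$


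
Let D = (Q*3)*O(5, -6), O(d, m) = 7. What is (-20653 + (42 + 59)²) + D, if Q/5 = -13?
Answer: -11817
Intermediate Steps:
Q = -65 (Q = 5*(-13) = -65)
D = -1365 (D = -65*3*7 = -195*7 = -1365)
(-20653 + (42 + 59)²) + D = (-20653 + (42 + 59)²) - 1365 = (-20653 + 101²) - 1365 = (-20653 + 10201) - 1365 = -10452 - 1365 = -11817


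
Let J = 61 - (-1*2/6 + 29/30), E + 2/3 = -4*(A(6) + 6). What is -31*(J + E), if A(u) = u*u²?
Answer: 256773/10 ≈ 25677.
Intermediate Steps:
A(u) = u³
E = -2666/3 (E = -⅔ - 4*(6³ + 6) = -⅔ - 4*(216 + 6) = -⅔ - 4*222 = -⅔ - 888 = -2666/3 ≈ -888.67)
J = 1811/30 (J = 61 - (-2*⅙ + 29*(1/30)) = 61 - (-⅓ + 29/30) = 61 - 1*19/30 = 61 - 19/30 = 1811/30 ≈ 60.367)
-31*(J + E) = -31*(1811/30 - 2666/3) = -31*(-8283/10) = 256773/10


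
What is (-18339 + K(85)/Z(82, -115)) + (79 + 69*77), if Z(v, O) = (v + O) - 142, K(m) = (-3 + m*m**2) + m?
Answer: -2879932/175 ≈ -16457.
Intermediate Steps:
K(m) = -3 + m + m**3 (K(m) = (-3 + m**3) + m = -3 + m + m**3)
Z(v, O) = -142 + O + v (Z(v, O) = (O + v) - 142 = -142 + O + v)
(-18339 + K(85)/Z(82, -115)) + (79 + 69*77) = (-18339 + (-3 + 85 + 85**3)/(-142 - 115 + 82)) + (79 + 69*77) = (-18339 + (-3 + 85 + 614125)/(-175)) + (79 + 5313) = (-18339 + 614207*(-1/175)) + 5392 = (-18339 - 614207/175) + 5392 = -3823532/175 + 5392 = -2879932/175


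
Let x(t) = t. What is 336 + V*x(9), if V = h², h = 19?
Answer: 3585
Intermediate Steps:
V = 361 (V = 19² = 361)
336 + V*x(9) = 336 + 361*9 = 336 + 3249 = 3585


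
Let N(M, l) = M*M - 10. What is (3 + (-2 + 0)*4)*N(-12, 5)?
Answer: -670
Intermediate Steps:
N(M, l) = -10 + M² (N(M, l) = M² - 10 = -10 + M²)
(3 + (-2 + 0)*4)*N(-12, 5) = (3 + (-2 + 0)*4)*(-10 + (-12)²) = (3 - 2*4)*(-10 + 144) = (3 - 8)*134 = -5*134 = -670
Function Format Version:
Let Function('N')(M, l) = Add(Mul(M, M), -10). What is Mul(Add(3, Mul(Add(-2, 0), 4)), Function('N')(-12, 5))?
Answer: -670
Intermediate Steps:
Function('N')(M, l) = Add(-10, Pow(M, 2)) (Function('N')(M, l) = Add(Pow(M, 2), -10) = Add(-10, Pow(M, 2)))
Mul(Add(3, Mul(Add(-2, 0), 4)), Function('N')(-12, 5)) = Mul(Add(3, Mul(Add(-2, 0), 4)), Add(-10, Pow(-12, 2))) = Mul(Add(3, Mul(-2, 4)), Add(-10, 144)) = Mul(Add(3, -8), 134) = Mul(-5, 134) = -670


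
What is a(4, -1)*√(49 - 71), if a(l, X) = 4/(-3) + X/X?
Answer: -I*√22/3 ≈ -1.5635*I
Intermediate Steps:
a(l, X) = -⅓ (a(l, X) = 4*(-⅓) + 1 = -4/3 + 1 = -⅓)
a(4, -1)*√(49 - 71) = -√(49 - 71)/3 = -I*√22/3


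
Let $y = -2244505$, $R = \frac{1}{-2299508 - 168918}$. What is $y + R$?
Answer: $- \frac{5540394499131}{2468426} \approx -2.2445 \cdot 10^{6}$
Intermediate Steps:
$R = - \frac{1}{2468426}$ ($R = \frac{1}{-2299508 - 168918} = \frac{1}{-2468426} = - \frac{1}{2468426} \approx -4.0512 \cdot 10^{-7}$)
$y + R = -2244505 - \frac{1}{2468426} = - \frac{5540394499131}{2468426}$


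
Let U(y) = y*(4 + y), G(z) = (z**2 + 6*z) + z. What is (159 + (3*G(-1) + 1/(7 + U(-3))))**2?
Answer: 319225/16 ≈ 19952.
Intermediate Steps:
G(z) = z**2 + 7*z
(159 + (3*G(-1) + 1/(7 + U(-3))))**2 = (159 + (3*(-(7 - 1)) + 1/(7 - 3*(4 - 3))))**2 = (159 + (3*(-1*6) + 1/(7 - 3*1)))**2 = (159 + (3*(-6) + 1/(7 - 3)))**2 = (159 + (-18 + 1/4))**2 = (159 - 71/4)**2 = (565/4)**2 = 319225/16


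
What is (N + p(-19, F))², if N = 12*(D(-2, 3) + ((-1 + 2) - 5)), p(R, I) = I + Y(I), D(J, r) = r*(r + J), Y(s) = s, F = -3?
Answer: 324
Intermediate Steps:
D(J, r) = r*(J + r)
p(R, I) = 2*I (p(R, I) = I + I = 2*I)
N = -12 (N = 12*(3*(-2 + 3) + ((-1 + 2) - 5)) = 12*(3*1 + (1 - 5)) = 12*(3 - 4) = 12*(-1) = -12)
(N + p(-19, F))² = (-12 + 2*(-3))² = (-12 - 6)² = (-18)² = 324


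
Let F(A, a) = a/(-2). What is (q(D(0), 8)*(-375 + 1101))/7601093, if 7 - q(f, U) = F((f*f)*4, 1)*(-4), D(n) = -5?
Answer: 3630/7601093 ≈ 0.00047756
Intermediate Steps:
F(A, a) = -a/2 (F(A, a) = a*(-½) = -a/2)
q(f, U) = 5 (q(f, U) = 7 - (-½*1)*(-4) = 7 - (-1)*(-4)/2 = 7 - 1*2 = 7 - 2 = 5)
(q(D(0), 8)*(-375 + 1101))/7601093 = (5*(-375 + 1101))/7601093 = (5*726)*(1/7601093) = 3630*(1/7601093) = 3630/7601093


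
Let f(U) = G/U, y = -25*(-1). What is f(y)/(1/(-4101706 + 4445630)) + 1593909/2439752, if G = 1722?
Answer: 1444911757359981/60993800 ≈ 2.3689e+7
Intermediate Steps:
y = 25
f(U) = 1722/U
f(y)/(1/(-4101706 + 4445630)) + 1593909/2439752 = (1722/25)/(1/(-4101706 + 4445630)) + 1593909/2439752 = (1722*(1/25))/(1/343924) + 1593909*(1/2439752) = 1722/(25*(1/343924)) + 1593909/2439752 = (1722/25)*343924 + 1593909/2439752 = 592237128/25 + 1593909/2439752 = 1444911757359981/60993800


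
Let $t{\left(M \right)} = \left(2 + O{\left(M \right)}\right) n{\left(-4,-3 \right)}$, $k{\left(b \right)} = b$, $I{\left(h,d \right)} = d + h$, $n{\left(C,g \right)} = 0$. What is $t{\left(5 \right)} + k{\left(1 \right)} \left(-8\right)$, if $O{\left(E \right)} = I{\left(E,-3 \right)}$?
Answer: $-8$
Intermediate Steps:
$O{\left(E \right)} = -3 + E$
$t{\left(M \right)} = 0$ ($t{\left(M \right)} = \left(2 + \left(-3 + M\right)\right) 0 = \left(-1 + M\right) 0 = 0$)
$t{\left(5 \right)} + k{\left(1 \right)} \left(-8\right) = 0 + 1 \left(-8\right) = 0 - 8 = -8$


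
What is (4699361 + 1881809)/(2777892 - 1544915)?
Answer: 6581170/1232977 ≈ 5.3376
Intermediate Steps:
(4699361 + 1881809)/(2777892 - 1544915) = 6581170/1232977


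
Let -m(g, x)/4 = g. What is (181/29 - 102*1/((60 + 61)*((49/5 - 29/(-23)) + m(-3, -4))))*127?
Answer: 71893557/91234 ≈ 788.01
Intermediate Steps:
m(g, x) = -4*g
(181/29 - 102*1/((60 + 61)*((49/5 - 29/(-23)) + m(-3, -4))))*127 = (181/29 - 102*1/((60 + 61)*((49/5 - 29/(-23)) - 4*(-3))))*127 = (181*(1/29) - 102*1/(121*((49*(⅕) - 29*(-1/23)) + 12)))*127 = (181/29 - 102*1/(121*((49/5 + 29/23) + 12)))*127 = (181/29 - 102*1/(121*(1272/115 + 12)))*127 = (181/29 - 102/(121*(2652/115)))*127 = (181/29 - 102/320892/115)*127 = (181/29 - 102*115/320892)*127 = (181/29 - 115/3146)*127 = (566091/91234)*127 = 71893557/91234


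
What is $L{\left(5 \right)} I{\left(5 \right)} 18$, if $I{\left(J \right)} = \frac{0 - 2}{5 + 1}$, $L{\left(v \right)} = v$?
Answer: $-30$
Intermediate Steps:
$I{\left(J \right)} = - \frac{1}{3}$ ($I{\left(J \right)} = - \frac{2}{6} = \left(-2\right) \frac{1}{6} = - \frac{1}{3}$)
$L{\left(5 \right)} I{\left(5 \right)} 18 = 5 \left(- \frac{1}{3}\right) 18 = \left(- \frac{5}{3}\right) 18 = -30$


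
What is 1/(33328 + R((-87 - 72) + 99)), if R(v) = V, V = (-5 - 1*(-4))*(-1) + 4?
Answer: 1/33333 ≈ 3.0000e-5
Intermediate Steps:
V = 5 (V = (-5 + 4)*(-1) + 4 = -1*(-1) + 4 = 1 + 4 = 5)
R(v) = 5
1/(33328 + R((-87 - 72) + 99)) = 1/(33328 + 5) = 1/33333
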